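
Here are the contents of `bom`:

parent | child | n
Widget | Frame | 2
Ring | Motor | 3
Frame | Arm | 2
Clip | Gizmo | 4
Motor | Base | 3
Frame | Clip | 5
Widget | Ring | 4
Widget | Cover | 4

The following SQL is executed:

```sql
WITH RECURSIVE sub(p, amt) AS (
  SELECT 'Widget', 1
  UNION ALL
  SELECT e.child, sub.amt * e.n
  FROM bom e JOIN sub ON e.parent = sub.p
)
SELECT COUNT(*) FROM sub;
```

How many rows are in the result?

Base: (Widget, amt=1).
Iteration 1: components of {Widget} -> Cover = 1*4 = 4, Frame = 1*2 = 2, Ring = 1*4 = 4.
Iteration 2: components of {Cover,Frame,Ring} -> Arm = 2*2 = 4, Clip = 2*5 = 10, Motor = 4*3 = 12.
Iteration 3: components of {Arm,Clip,Motor} -> Base = 12*3 = 36, Gizmo = 10*4 = 40.
Iteration 4: no further components; recursion stops.
Total rows emitted: 9.

9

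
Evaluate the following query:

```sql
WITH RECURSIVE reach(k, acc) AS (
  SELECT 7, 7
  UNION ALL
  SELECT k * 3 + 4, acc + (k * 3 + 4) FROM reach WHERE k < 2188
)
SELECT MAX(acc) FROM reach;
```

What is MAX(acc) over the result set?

Base: k=7, acc=7.
Iteration 1: 7 < 2188 holds -> k = 7 * 3 + 4 = 25, acc = 7 + 25 = 32.
Iteration 2: 25 < 2188 holds -> k = 25 * 3 + 4 = 79, acc = 32 + 79 = 111.
Iteration 3: 79 < 2188 holds -> k = 79 * 3 + 4 = 241, acc = 111 + 241 = 352.
Iteration 4: 241 < 2188 holds -> k = 241 * 3 + 4 = 727, acc = 352 + 727 = 1079.
Iteration 5: 727 < 2188 holds -> k = 727 * 3 + 4 = 2185, acc = 1079 + 2185 = 3264.
Iteration 6: 2185 < 2188 holds -> k = 2185 * 3 + 4 = 6559, acc = 3264 + 6559 = 9823.
Iteration 7: 6559 < 2188 fails; recursion stops.
acc values: 7, 32, 111, 352, 1079, 3264, 9823; the maximum is 9823.

9823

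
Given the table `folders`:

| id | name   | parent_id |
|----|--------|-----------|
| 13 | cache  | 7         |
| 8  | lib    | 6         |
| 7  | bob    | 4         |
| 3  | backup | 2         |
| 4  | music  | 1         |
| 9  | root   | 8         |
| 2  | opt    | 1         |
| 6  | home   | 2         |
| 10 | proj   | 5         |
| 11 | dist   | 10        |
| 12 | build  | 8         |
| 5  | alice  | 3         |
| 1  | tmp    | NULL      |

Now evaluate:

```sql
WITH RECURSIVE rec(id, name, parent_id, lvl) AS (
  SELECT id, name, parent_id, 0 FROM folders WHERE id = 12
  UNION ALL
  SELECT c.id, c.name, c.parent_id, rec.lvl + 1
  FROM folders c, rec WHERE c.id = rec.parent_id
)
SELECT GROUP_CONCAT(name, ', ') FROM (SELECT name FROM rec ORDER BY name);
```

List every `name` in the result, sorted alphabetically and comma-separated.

build, home, lib, opt, tmp

Base: id=12 (build), parent_id=8, lvl 0.
Iteration 1: join on id=8 -> lib (id 8, parent_id=6, lvl 1).
Iteration 2: join on id=6 -> home (id 6, parent_id=2, lvl 2).
Iteration 3: join on id=2 -> opt (id 2, parent_id=1, lvl 3).
Iteration 4: join on id=1 -> tmp (id 1, parent_id=NULL, lvl 4).
Iteration 5: parent_id is NULL; no match; recursion stops.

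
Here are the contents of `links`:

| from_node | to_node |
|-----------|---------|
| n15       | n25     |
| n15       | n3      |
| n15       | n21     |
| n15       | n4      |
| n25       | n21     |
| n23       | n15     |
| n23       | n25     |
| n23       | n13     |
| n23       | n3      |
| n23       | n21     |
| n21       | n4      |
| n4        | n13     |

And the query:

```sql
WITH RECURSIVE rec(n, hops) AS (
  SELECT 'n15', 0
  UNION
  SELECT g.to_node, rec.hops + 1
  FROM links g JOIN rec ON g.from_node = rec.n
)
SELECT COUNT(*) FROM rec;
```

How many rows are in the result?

Base: (n15, hops=0).
Iteration 1: edges from {n15} -> (n21, hops=1), (n25, hops=1), (n3, hops=1), (n4, hops=1).
Iteration 2: edges from {n21,n25,n3,n4} -> (n13, hops=2), (n21, hops=2), (n4, hops=2).
Iteration 3: edges from {n13,n21,n4} -> (n13, hops=3), (n4, hops=3).
Iteration 4: edges from {n13,n4} -> (n13, hops=4).
Iteration 5: no outgoing edges from {n13}; recursion stops.
Total rows emitted: 11.

11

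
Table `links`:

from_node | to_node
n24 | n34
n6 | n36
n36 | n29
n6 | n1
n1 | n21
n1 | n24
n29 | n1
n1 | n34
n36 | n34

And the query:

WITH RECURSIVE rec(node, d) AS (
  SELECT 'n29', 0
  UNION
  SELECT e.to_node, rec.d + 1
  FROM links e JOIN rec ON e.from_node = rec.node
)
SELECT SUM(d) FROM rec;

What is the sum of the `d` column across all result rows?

Base: (n29, d=0).
Iteration 1: edges from {n29} -> (n1, d=1).
Iteration 2: edges from {n1} -> (n21, d=2), (n24, d=2), (n34, d=2).
Iteration 3: edges from {n21,n24,n34} -> (n34, d=3).
Iteration 4: no outgoing edges from {n34}; recursion stops.
SUM(d) = 0 + 1 + 2 + 2 + 2 + 3 = 10.

10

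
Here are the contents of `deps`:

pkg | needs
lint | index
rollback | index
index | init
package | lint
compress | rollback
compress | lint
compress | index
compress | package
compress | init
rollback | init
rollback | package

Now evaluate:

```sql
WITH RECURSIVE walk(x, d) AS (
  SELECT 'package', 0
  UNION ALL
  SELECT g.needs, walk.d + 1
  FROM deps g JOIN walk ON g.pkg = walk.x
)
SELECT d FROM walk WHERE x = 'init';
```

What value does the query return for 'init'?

3

Base: (package, d=0).
Iteration 1: edges from {package} -> (lint, d=1).
Iteration 2: edges from {lint} -> (index, d=2).
Iteration 3: edges from {index} -> (init, d=3).
Iteration 4: no outgoing edges from {init}; recursion stops.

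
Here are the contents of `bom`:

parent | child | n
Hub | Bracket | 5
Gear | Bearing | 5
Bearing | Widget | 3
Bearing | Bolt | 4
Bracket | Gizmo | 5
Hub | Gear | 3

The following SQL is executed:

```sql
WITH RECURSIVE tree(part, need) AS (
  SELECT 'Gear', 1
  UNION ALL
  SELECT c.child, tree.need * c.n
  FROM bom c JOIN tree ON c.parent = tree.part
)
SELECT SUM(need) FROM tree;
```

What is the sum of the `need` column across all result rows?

41

Base: (Gear, need=1).
Iteration 1: components of {Gear} -> Bearing = 1*5 = 5.
Iteration 2: components of {Bearing} -> Bolt = 5*4 = 20, Widget = 5*3 = 15.
Iteration 3: no further components; recursion stops.
SUM(need) = 1 + 5 + 15 + 20 = 41.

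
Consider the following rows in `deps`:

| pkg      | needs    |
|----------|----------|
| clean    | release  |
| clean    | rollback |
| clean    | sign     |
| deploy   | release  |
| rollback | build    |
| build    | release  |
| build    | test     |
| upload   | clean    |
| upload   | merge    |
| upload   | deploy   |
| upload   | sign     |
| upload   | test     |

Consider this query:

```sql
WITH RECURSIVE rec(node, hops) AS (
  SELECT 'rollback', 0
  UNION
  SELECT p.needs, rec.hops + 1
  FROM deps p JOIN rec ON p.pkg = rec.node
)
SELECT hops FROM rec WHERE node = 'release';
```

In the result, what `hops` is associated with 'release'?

Base: (rollback, hops=0).
Iteration 1: edges from {rollback} -> (build, hops=1).
Iteration 2: edges from {build} -> (release, hops=2), (test, hops=2).
Iteration 3: no outgoing edges from {release,test}; recursion stops.

2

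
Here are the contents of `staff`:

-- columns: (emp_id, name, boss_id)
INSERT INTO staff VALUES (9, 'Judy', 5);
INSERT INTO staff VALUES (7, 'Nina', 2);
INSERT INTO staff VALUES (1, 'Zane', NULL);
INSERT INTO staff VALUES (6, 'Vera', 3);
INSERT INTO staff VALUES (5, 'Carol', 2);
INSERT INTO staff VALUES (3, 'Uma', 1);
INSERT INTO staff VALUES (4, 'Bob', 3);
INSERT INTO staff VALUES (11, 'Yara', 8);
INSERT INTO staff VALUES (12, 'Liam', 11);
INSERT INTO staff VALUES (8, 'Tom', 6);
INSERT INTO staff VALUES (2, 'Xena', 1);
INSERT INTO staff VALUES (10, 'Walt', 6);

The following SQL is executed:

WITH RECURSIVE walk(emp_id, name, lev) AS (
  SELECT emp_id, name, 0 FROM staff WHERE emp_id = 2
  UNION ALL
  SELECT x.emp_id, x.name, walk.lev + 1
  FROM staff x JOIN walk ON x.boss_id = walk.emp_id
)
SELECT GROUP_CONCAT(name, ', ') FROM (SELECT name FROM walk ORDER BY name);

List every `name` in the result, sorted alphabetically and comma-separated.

Carol, Judy, Nina, Xena

Base: emp_id=2 (Xena) at lev 0.
Iteration 1: rows with boss_id in {2} -> Carol (id 5, lev 1), Nina (id 7, lev 1).
Iteration 2: rows with boss_id in {5,7} -> Judy (id 9, lev 2).
Iteration 3: no rows with boss_id in {9}; recursion stops.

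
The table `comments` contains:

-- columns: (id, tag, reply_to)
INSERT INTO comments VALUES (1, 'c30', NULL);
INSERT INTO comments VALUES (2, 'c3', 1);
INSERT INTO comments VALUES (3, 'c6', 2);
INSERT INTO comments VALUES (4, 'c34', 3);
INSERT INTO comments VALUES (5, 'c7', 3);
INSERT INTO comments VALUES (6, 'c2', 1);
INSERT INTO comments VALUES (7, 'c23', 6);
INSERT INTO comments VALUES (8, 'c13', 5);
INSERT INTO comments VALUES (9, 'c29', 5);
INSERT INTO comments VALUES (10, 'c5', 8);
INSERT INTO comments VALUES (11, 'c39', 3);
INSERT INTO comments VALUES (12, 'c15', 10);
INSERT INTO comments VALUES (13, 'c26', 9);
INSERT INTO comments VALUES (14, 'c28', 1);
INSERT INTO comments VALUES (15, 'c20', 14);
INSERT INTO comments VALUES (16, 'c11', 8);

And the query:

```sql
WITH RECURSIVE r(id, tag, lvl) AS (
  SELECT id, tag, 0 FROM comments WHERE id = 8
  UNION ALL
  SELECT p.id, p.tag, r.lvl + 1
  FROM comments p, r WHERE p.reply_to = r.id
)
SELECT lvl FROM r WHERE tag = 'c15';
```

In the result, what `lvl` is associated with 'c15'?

Base: id=8 (c13) at lvl 0.
Iteration 1: rows with reply_to in {8} -> c5 (id 10, lvl 1), c11 (id 16, lvl 1).
Iteration 2: rows with reply_to in {10,16} -> c15 (id 12, lvl 2).
Iteration 3: no rows with reply_to in {12}; recursion stops.

2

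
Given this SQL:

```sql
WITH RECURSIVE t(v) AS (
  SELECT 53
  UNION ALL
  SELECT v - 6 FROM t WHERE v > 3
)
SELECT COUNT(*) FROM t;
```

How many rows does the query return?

Base: v=53.
Iteration 1: 53 > 3 holds -> v = 53 - 6 = 47.
Iteration 2: 47 > 3 holds -> v = 47 - 6 = 41.
Iteration 3: 41 > 3 holds -> v = 41 - 6 = 35.
Iteration 4: 35 > 3 holds -> v = 35 - 6 = 29.
Iteration 5: 29 > 3 holds -> v = 29 - 6 = 23.
Iteration 6: 23 > 3 holds -> v = 23 - 6 = 17.
Iteration 7: 17 > 3 holds -> v = 17 - 6 = 11.
Iteration 8: 11 > 3 holds -> v = 11 - 6 = 5.
Iteration 9: 5 > 3 holds -> v = 5 - 6 = -1.
Iteration 10: -1 > 3 fails; recursion stops.
Total rows emitted: 10.

10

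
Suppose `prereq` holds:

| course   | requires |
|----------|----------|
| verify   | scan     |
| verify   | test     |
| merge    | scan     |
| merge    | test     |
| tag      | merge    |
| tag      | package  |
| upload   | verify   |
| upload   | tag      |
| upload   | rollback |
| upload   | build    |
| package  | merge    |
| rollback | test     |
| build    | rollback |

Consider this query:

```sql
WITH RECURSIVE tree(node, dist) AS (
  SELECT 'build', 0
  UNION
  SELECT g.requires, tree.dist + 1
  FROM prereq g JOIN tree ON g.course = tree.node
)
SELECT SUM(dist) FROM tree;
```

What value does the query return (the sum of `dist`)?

Base: (build, dist=0).
Iteration 1: edges from {build} -> (rollback, dist=1).
Iteration 2: edges from {rollback} -> (test, dist=2).
Iteration 3: no outgoing edges from {test}; recursion stops.
SUM(dist) = 0 + 1 + 2 = 3.

3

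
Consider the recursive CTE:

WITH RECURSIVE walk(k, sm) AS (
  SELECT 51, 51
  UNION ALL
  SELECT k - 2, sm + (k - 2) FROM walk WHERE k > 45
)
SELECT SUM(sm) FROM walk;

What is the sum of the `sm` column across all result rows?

490

Base: k=51, sm=51.
Iteration 1: 51 > 45 holds -> k = 51 - 2 = 49, sm = 51 + 49 = 100.
Iteration 2: 49 > 45 holds -> k = 49 - 2 = 47, sm = 100 + 47 = 147.
Iteration 3: 47 > 45 holds -> k = 47 - 2 = 45, sm = 147 + 45 = 192.
Iteration 4: 45 > 45 fails; recursion stops.
SUM(sm) = 51 + 100 + 147 + 192 = 490.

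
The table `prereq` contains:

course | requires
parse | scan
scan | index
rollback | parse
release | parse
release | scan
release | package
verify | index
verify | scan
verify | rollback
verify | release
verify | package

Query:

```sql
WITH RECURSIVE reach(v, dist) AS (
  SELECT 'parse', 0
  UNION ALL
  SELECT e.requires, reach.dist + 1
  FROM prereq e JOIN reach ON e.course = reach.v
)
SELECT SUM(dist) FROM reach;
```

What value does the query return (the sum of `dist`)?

Base: (parse, dist=0).
Iteration 1: edges from {parse} -> (scan, dist=1).
Iteration 2: edges from {scan} -> (index, dist=2).
Iteration 3: no outgoing edges from {index}; recursion stops.
SUM(dist) = 0 + 1 + 2 = 3.

3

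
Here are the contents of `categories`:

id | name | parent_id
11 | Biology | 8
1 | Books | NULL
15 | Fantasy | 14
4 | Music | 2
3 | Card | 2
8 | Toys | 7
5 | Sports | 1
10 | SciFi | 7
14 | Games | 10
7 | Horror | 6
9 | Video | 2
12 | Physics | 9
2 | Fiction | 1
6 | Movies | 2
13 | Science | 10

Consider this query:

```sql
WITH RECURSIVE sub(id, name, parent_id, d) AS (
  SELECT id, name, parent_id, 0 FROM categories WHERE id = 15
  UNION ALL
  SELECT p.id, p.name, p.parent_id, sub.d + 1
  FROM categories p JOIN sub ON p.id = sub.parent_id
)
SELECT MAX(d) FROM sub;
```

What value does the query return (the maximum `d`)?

Base: id=15 (Fantasy), parent_id=14, d 0.
Iteration 1: join on id=14 -> Games (id 14, parent_id=10, d 1).
Iteration 2: join on id=10 -> SciFi (id 10, parent_id=7, d 2).
Iteration 3: join on id=7 -> Horror (id 7, parent_id=6, d 3).
Iteration 4: join on id=6 -> Movies (id 6, parent_id=2, d 4).
Iteration 5: join on id=2 -> Fiction (id 2, parent_id=1, d 5).
Iteration 6: join on id=1 -> Books (id 1, parent_id=NULL, d 6).
Iteration 7: parent_id is NULL; no match; recursion stops.
d values: 0, 1, 2, 3, 4, 5, 6; the maximum is 6.

6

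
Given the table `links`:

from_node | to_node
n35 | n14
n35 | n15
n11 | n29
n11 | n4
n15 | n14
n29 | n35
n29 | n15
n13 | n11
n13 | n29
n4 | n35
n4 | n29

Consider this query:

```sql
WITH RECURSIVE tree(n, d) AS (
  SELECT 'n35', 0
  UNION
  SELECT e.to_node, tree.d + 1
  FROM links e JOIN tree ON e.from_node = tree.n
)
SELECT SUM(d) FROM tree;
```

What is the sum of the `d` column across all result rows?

Base: (n35, d=0).
Iteration 1: edges from {n35} -> (n14, d=1), (n15, d=1).
Iteration 2: edges from {n14,n15} -> (n14, d=2).
Iteration 3: no outgoing edges from {n14}; recursion stops.
SUM(d) = 0 + 1 + 1 + 2 = 4.

4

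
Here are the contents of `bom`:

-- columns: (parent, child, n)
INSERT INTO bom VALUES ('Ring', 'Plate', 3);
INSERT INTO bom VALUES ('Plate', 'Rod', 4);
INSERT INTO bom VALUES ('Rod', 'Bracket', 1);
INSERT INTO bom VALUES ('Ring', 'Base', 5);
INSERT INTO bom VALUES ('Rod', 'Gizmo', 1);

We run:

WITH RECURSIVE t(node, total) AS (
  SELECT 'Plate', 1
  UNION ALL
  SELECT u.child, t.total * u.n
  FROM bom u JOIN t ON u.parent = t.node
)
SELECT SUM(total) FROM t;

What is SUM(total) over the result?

Base: (Plate, total=1).
Iteration 1: components of {Plate} -> Rod = 1*4 = 4.
Iteration 2: components of {Rod} -> Bracket = 4*1 = 4, Gizmo = 4*1 = 4.
Iteration 3: no further components; recursion stops.
SUM(total) = 1 + 4 + 4 + 4 = 13.

13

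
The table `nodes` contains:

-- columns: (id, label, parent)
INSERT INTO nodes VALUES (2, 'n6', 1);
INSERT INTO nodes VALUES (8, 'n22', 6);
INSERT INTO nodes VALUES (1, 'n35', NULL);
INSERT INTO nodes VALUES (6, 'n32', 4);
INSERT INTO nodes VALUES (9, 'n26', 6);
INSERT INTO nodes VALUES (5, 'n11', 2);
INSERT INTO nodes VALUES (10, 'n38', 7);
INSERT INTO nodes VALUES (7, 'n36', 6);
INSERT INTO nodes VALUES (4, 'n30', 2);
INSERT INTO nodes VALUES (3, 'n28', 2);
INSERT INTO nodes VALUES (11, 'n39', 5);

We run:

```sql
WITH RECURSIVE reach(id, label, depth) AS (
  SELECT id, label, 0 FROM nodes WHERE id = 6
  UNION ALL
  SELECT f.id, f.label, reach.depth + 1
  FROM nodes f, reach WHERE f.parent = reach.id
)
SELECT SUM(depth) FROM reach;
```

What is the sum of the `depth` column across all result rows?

Base: id=6 (n32) at depth 0.
Iteration 1: rows with parent in {6} -> n36 (id 7, depth 1), n22 (id 8, depth 1), n26 (id 9, depth 1).
Iteration 2: rows with parent in {7,8,9} -> n38 (id 10, depth 2).
Iteration 3: no rows with parent in {10}; recursion stops.
SUM(depth) = 0 + 1 + 1 + 1 + 2 = 5.

5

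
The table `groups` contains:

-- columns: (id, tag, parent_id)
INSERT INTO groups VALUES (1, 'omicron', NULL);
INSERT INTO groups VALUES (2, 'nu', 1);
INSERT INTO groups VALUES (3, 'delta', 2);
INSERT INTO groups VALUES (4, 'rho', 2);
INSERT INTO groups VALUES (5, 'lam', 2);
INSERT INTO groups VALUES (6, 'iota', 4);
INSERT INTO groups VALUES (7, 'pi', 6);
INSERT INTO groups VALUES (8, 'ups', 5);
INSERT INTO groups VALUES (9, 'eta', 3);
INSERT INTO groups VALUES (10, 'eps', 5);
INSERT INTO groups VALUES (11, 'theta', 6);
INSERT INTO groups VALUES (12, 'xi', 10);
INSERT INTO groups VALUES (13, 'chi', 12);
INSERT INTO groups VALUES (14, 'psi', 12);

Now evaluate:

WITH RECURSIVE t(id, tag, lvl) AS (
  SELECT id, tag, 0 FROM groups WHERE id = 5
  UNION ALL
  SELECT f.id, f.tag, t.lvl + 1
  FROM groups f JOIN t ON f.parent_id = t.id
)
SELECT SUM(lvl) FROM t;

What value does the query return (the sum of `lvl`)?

10

Base: id=5 (lam) at lvl 0.
Iteration 1: rows with parent_id in {5} -> ups (id 8, lvl 1), eps (id 10, lvl 1).
Iteration 2: rows with parent_id in {8,10} -> xi (id 12, lvl 2).
Iteration 3: rows with parent_id in {12} -> chi (id 13, lvl 3), psi (id 14, lvl 3).
Iteration 4: no rows with parent_id in {13,14}; recursion stops.
SUM(lvl) = 0 + 1 + 1 + 2 + 3 + 3 = 10.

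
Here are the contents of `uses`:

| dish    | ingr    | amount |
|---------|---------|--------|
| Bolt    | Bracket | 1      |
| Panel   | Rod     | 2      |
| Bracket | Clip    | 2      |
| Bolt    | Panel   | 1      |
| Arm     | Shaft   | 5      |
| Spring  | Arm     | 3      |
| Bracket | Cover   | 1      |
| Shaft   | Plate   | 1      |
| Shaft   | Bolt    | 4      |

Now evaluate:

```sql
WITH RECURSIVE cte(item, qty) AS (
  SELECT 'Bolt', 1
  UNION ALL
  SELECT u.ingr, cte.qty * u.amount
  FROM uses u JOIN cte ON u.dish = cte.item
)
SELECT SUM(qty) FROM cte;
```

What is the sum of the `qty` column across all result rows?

Base: (Bolt, qty=1).
Iteration 1: components of {Bolt} -> Bracket = 1*1 = 1, Panel = 1*1 = 1.
Iteration 2: components of {Bracket,Panel} -> Clip = 1*2 = 2, Cover = 1*1 = 1, Rod = 1*2 = 2.
Iteration 3: no further components; recursion stops.
SUM(qty) = 1 + 1 + 1 + 2 + 1 + 2 = 8.

8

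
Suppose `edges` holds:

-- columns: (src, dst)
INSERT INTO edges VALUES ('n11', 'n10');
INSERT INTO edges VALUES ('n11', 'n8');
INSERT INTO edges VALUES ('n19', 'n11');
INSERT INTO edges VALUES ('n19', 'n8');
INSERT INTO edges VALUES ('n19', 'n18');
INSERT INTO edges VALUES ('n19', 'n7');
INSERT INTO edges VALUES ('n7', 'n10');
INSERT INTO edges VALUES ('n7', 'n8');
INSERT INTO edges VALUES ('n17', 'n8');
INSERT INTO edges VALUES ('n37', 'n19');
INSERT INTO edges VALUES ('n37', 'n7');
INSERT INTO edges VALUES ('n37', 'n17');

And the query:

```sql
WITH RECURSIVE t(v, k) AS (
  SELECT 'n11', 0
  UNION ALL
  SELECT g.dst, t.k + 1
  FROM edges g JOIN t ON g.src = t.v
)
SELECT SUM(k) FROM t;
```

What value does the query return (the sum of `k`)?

Base: (n11, k=0).
Iteration 1: edges from {n11} -> (n10, k=1), (n8, k=1).
Iteration 2: no outgoing edges from {n10,n8}; recursion stops.
SUM(k) = 0 + 1 + 1 = 2.

2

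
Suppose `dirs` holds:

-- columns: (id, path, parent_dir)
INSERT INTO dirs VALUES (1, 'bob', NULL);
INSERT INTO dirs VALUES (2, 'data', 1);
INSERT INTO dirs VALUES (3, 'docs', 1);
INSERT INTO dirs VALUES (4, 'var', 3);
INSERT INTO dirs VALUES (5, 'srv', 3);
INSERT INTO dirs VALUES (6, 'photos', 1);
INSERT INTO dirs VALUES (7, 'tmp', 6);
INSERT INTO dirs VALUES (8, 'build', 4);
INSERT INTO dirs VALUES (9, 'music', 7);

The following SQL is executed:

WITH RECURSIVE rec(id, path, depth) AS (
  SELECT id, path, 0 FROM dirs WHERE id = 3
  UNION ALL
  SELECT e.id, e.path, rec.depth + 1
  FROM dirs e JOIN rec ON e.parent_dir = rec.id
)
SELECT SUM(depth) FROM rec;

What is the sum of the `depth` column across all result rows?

4

Base: id=3 (docs) at depth 0.
Iteration 1: rows with parent_dir in {3} -> var (id 4, depth 1), srv (id 5, depth 1).
Iteration 2: rows with parent_dir in {4,5} -> build (id 8, depth 2).
Iteration 3: no rows with parent_dir in {8}; recursion stops.
SUM(depth) = 0 + 1 + 1 + 2 = 4.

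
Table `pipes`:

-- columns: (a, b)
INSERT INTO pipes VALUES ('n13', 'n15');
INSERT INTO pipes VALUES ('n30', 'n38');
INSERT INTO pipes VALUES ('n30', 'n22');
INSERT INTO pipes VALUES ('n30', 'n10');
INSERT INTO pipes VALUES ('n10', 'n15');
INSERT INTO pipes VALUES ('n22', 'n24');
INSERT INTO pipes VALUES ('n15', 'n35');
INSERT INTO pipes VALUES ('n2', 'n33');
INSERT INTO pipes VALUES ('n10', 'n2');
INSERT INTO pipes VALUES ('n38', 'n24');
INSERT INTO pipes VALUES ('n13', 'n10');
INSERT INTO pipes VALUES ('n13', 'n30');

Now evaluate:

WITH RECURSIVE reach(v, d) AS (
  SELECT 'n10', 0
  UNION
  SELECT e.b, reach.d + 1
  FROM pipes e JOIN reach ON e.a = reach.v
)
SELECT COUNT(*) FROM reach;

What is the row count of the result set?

5

Base: (n10, d=0).
Iteration 1: edges from {n10} -> (n15, d=1), (n2, d=1).
Iteration 2: edges from {n15,n2} -> (n33, d=2), (n35, d=2).
Iteration 3: no outgoing edges from {n33,n35}; recursion stops.
Total rows emitted: 5.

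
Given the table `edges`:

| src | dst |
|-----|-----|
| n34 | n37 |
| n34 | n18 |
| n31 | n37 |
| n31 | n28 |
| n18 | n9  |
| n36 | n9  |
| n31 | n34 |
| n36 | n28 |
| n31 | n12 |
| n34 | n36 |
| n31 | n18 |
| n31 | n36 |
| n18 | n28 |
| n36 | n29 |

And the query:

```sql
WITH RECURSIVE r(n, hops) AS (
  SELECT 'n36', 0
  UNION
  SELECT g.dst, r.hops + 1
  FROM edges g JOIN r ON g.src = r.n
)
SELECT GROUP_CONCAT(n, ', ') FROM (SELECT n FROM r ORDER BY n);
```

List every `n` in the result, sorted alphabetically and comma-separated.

Base: (n36, hops=0).
Iteration 1: edges from {n36} -> (n28, hops=1), (n29, hops=1), (n9, hops=1).
Iteration 2: no outgoing edges from {n28,n29,n9}; recursion stops.

n28, n29, n36, n9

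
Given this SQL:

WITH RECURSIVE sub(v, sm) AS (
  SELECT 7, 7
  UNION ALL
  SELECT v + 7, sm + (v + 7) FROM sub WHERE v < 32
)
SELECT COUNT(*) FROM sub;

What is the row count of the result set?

5

Base: v=7, sm=7.
Iteration 1: 7 < 32 holds -> v = 7 + 7 = 14, sm = 7 + 14 = 21.
Iteration 2: 14 < 32 holds -> v = 14 + 7 = 21, sm = 21 + 21 = 42.
Iteration 3: 21 < 32 holds -> v = 21 + 7 = 28, sm = 42 + 28 = 70.
Iteration 4: 28 < 32 holds -> v = 28 + 7 = 35, sm = 70 + 35 = 105.
Iteration 5: 35 < 32 fails; recursion stops.
Total rows emitted: 5.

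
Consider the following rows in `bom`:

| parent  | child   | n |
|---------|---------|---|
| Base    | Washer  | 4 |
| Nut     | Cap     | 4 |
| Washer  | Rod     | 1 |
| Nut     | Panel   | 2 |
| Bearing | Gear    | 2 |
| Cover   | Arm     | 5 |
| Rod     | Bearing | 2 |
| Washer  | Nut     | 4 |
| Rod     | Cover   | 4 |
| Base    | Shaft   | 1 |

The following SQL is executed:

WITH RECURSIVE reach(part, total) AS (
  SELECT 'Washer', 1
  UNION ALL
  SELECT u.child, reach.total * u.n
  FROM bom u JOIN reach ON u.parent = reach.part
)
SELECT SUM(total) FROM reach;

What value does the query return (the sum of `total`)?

Base: (Washer, total=1).
Iteration 1: components of {Washer} -> Nut = 1*4 = 4, Rod = 1*1 = 1.
Iteration 2: components of {Nut,Rod} -> Bearing = 1*2 = 2, Cap = 4*4 = 16, Cover = 1*4 = 4, Panel = 4*2 = 8.
Iteration 3: components of {Bearing,Cap,Cover,Panel} -> Arm = 4*5 = 20, Gear = 2*2 = 4.
Iteration 4: no further components; recursion stops.
SUM(total) = 1 + 1 + 4 + 2 + 4 + 16 + 8 + 4 + 20 = 60.

60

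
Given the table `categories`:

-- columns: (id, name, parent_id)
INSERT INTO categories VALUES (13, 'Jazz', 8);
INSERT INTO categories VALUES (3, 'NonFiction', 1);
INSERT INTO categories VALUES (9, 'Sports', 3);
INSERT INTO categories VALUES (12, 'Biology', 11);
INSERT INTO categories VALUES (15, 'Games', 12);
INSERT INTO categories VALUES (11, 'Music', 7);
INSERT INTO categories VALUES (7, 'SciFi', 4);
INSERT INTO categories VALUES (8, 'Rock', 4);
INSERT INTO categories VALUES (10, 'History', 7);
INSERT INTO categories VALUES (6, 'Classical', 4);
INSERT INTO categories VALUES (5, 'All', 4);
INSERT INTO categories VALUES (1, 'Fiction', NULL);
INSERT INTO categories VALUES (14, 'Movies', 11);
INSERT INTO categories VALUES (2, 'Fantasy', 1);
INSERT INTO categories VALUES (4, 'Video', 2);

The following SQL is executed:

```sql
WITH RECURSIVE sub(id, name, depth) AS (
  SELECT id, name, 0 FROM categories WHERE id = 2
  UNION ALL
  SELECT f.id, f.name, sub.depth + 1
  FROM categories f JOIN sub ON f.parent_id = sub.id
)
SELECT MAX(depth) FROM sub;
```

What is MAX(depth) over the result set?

Base: id=2 (Fantasy) at depth 0.
Iteration 1: rows with parent_id in {2} -> Video (id 4, depth 1).
Iteration 2: rows with parent_id in {4} -> All (id 5, depth 2), Classical (id 6, depth 2), SciFi (id 7, depth 2), Rock (id 8, depth 2).
Iteration 3: rows with parent_id in {5,6,7,8} -> History (id 10, depth 3), Music (id 11, depth 3), Jazz (id 13, depth 3).
Iteration 4: rows with parent_id in {10,11,13} -> Biology (id 12, depth 4), Movies (id 14, depth 4).
Iteration 5: rows with parent_id in {12,14} -> Games (id 15, depth 5).
Iteration 6: no rows with parent_id in {15}; recursion stops.
depth values: 0, 1, 2, 2, 2, 2, 3, 3, 3, 4, 4, 5; the maximum is 5.

5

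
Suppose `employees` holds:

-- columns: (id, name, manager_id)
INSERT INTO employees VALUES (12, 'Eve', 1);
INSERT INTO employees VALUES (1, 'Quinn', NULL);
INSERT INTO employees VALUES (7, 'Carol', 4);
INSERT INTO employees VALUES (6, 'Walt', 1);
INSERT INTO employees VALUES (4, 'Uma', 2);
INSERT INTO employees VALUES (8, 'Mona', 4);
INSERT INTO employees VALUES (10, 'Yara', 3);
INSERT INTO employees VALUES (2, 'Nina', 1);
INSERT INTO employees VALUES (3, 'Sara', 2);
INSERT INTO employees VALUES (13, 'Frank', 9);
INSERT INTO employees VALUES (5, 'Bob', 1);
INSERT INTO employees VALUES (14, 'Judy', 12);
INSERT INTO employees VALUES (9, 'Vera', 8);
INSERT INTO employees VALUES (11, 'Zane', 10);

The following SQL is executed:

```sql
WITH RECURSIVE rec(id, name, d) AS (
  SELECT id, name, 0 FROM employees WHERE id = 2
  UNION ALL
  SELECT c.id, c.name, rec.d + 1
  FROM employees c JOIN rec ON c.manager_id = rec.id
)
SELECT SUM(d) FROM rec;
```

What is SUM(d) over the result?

18

Base: id=2 (Nina) at d 0.
Iteration 1: rows with manager_id in {2} -> Sara (id 3, d 1), Uma (id 4, d 1).
Iteration 2: rows with manager_id in {3,4} -> Carol (id 7, d 2), Mona (id 8, d 2), Yara (id 10, d 2).
Iteration 3: rows with manager_id in {7,8,10} -> Vera (id 9, d 3), Zane (id 11, d 3).
Iteration 4: rows with manager_id in {9,11} -> Frank (id 13, d 4).
Iteration 5: no rows with manager_id in {13}; recursion stops.
SUM(d) = 0 + 1 + 1 + 2 + 2 + 2 + 3 + 3 + 4 = 18.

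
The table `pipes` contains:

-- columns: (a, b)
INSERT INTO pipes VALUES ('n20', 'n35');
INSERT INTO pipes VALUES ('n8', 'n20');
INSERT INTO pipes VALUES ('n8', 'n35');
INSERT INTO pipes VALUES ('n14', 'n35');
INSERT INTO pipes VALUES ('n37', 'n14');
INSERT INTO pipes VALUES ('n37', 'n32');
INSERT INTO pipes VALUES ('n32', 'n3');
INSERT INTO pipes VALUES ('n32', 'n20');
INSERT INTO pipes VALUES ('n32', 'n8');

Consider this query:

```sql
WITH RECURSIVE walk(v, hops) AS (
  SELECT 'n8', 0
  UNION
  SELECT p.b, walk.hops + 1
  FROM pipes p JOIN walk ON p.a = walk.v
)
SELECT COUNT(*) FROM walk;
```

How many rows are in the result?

4

Base: (n8, hops=0).
Iteration 1: edges from {n8} -> (n20, hops=1), (n35, hops=1).
Iteration 2: edges from {n20,n35} -> (n35, hops=2).
Iteration 3: no outgoing edges from {n35}; recursion stops.
Total rows emitted: 4.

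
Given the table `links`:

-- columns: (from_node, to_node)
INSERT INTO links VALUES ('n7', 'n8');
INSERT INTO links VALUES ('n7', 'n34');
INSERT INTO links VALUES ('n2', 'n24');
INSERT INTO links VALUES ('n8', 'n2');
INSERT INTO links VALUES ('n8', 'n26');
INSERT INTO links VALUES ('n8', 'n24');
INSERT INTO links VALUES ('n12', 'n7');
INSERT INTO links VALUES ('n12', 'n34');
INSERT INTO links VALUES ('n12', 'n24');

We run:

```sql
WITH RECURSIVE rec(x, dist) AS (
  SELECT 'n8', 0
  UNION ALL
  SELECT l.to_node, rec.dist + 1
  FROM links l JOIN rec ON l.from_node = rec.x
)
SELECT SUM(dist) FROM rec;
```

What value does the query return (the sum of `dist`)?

Base: (n8, dist=0).
Iteration 1: edges from {n8} -> (n2, dist=1), (n24, dist=1), (n26, dist=1).
Iteration 2: edges from {n2,n24,n26} -> (n24, dist=2).
Iteration 3: no outgoing edges from {n24}; recursion stops.
SUM(dist) = 0 + 1 + 1 + 1 + 2 = 5.

5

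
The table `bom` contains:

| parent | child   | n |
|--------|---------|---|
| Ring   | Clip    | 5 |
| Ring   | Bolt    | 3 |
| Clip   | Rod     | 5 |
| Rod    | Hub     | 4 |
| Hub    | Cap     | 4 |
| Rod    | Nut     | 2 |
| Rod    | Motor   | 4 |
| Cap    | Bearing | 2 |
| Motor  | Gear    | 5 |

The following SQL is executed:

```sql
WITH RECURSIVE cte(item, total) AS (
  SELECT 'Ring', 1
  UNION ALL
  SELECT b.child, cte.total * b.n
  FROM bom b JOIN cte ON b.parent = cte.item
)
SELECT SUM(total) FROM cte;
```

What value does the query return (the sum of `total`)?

Base: (Ring, total=1).
Iteration 1: components of {Ring} -> Bolt = 1*3 = 3, Clip = 1*5 = 5.
Iteration 2: components of {Bolt,Clip} -> Rod = 5*5 = 25.
Iteration 3: components of {Rod} -> Hub = 25*4 = 100, Motor = 25*4 = 100, Nut = 25*2 = 50.
Iteration 4: components of {Hub,Motor,Nut} -> Cap = 100*4 = 400, Gear = 100*5 = 500.
Iteration 5: components of {Cap,Gear} -> Bearing = 400*2 = 800.
Iteration 6: no further components; recursion stops.
SUM(total) = 1 + 5 + 3 + 25 + 100 + 50 + 100 + 400 + 500 + 800 = 1984.

1984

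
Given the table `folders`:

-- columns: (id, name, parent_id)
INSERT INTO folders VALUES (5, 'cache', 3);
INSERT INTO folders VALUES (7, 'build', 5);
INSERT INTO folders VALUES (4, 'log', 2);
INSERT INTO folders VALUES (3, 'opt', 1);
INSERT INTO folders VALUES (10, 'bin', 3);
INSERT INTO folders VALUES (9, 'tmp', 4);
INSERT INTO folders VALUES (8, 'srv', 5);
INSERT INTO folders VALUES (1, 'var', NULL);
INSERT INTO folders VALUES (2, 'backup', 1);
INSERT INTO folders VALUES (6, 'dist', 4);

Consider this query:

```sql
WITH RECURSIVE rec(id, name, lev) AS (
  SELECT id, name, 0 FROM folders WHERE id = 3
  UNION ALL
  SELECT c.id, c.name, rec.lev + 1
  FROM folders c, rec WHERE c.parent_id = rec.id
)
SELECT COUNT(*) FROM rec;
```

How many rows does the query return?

Base: id=3 (opt) at lev 0.
Iteration 1: rows with parent_id in {3} -> cache (id 5, lev 1), bin (id 10, lev 1).
Iteration 2: rows with parent_id in {5,10} -> build (id 7, lev 2), srv (id 8, lev 2).
Iteration 3: no rows with parent_id in {7,8}; recursion stops.
Total rows emitted: 5.

5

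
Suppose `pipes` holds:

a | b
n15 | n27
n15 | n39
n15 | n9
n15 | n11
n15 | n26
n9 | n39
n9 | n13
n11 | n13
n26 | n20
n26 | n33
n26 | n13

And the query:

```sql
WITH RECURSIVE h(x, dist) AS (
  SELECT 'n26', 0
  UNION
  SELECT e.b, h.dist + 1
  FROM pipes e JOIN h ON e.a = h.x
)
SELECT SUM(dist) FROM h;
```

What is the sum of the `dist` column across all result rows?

Base: (n26, dist=0).
Iteration 1: edges from {n26} -> (n13, dist=1), (n20, dist=1), (n33, dist=1).
Iteration 2: no outgoing edges from {n13,n20,n33}; recursion stops.
SUM(dist) = 0 + 1 + 1 + 1 = 3.

3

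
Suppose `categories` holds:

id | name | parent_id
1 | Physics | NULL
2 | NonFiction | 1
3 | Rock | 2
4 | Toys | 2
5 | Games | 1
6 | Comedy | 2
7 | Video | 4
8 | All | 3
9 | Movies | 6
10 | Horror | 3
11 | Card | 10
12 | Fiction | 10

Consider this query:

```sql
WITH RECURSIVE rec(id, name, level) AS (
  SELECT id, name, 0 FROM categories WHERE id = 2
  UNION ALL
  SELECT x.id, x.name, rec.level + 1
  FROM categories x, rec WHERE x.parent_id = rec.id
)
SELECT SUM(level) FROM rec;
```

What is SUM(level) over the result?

Base: id=2 (NonFiction) at level 0.
Iteration 1: rows with parent_id in {2} -> Rock (id 3, level 1), Toys (id 4, level 1), Comedy (id 6, level 1).
Iteration 2: rows with parent_id in {3,4,6} -> Video (id 7, level 2), All (id 8, level 2), Movies (id 9, level 2), Horror (id 10, level 2).
Iteration 3: rows with parent_id in {7,8,9,10} -> Card (id 11, level 3), Fiction (id 12, level 3).
Iteration 4: no rows with parent_id in {11,12}; recursion stops.
SUM(level) = 0 + 1 + 1 + 1 + 2 + 2 + 2 + 2 + 3 + 3 = 17.

17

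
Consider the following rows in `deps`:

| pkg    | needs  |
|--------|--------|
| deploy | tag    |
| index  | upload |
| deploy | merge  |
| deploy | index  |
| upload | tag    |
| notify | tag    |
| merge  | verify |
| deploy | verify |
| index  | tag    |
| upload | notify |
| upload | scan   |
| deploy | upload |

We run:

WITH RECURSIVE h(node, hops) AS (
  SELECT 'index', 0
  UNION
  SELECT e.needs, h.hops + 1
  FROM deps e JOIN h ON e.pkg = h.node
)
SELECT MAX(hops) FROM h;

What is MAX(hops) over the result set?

3

Base: (index, hops=0).
Iteration 1: edges from {index} -> (tag, hops=1), (upload, hops=1).
Iteration 2: edges from {tag,upload} -> (notify, hops=2), (scan, hops=2), (tag, hops=2).
Iteration 3: edges from {notify,scan,tag} -> (tag, hops=3).
Iteration 4: no outgoing edges from {tag}; recursion stops.
hops values: 0, 1, 1, 2, 2, 2, 3; the maximum is 3.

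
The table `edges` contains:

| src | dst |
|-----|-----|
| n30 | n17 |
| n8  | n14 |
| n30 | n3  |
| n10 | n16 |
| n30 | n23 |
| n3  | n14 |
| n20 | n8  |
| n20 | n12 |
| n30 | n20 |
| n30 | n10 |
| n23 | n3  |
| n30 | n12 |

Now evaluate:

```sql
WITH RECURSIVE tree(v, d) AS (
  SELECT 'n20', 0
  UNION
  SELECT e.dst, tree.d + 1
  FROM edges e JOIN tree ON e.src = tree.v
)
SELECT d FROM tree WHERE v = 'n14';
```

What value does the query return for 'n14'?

2

Base: (n20, d=0).
Iteration 1: edges from {n20} -> (n12, d=1), (n8, d=1).
Iteration 2: edges from {n12,n8} -> (n14, d=2).
Iteration 3: no outgoing edges from {n14}; recursion stops.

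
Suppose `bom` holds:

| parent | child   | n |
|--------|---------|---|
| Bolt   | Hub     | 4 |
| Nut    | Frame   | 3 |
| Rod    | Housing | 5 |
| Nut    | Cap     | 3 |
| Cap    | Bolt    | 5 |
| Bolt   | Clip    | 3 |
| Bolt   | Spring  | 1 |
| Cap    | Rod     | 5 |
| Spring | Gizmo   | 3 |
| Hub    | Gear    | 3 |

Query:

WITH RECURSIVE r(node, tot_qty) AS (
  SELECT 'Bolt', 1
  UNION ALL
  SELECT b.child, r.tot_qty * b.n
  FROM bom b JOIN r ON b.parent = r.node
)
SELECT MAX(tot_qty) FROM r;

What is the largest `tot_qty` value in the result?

12

Base: (Bolt, tot_qty=1).
Iteration 1: components of {Bolt} -> Clip = 1*3 = 3, Hub = 1*4 = 4, Spring = 1*1 = 1.
Iteration 2: components of {Clip,Hub,Spring} -> Gear = 4*3 = 12, Gizmo = 1*3 = 3.
Iteration 3: no further components; recursion stops.
tot_qty values: 1, 4, 3, 1, 12, 3; the maximum is 12.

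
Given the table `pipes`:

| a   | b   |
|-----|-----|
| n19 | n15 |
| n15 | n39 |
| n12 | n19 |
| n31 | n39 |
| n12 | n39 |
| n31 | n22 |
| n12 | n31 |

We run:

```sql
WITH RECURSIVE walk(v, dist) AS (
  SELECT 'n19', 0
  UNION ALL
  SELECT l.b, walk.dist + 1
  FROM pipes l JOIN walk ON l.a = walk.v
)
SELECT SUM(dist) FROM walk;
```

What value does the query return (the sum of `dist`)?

3

Base: (n19, dist=0).
Iteration 1: edges from {n19} -> (n15, dist=1).
Iteration 2: edges from {n15} -> (n39, dist=2).
Iteration 3: no outgoing edges from {n39}; recursion stops.
SUM(dist) = 0 + 1 + 2 = 3.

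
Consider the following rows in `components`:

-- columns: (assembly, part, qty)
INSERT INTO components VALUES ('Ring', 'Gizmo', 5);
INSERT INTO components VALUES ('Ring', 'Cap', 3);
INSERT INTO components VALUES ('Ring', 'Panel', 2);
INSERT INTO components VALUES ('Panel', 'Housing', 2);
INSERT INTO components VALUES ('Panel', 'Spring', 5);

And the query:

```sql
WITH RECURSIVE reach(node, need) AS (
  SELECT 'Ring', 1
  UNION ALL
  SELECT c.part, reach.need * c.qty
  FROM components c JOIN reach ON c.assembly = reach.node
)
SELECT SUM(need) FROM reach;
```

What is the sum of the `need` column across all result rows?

25

Base: (Ring, need=1).
Iteration 1: components of {Ring} -> Cap = 1*3 = 3, Gizmo = 1*5 = 5, Panel = 1*2 = 2.
Iteration 2: components of {Cap,Gizmo,Panel} -> Housing = 2*2 = 4, Spring = 2*5 = 10.
Iteration 3: no further components; recursion stops.
SUM(need) = 1 + 5 + 3 + 2 + 4 + 10 = 25.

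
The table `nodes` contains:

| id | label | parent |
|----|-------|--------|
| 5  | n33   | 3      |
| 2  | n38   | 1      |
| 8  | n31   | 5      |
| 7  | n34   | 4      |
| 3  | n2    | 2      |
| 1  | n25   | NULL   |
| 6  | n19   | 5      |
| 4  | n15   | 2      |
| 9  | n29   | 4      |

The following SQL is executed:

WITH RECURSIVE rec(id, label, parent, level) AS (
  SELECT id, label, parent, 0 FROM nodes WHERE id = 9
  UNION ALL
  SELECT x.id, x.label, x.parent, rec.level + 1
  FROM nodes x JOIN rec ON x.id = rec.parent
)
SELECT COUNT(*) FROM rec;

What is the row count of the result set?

Base: id=9 (n29), parent=4, level 0.
Iteration 1: join on id=4 -> n15 (id 4, parent=2, level 1).
Iteration 2: join on id=2 -> n38 (id 2, parent=1, level 2).
Iteration 3: join on id=1 -> n25 (id 1, parent=NULL, level 3).
Iteration 4: parent is NULL; no match; recursion stops.
Total rows emitted: 4.

4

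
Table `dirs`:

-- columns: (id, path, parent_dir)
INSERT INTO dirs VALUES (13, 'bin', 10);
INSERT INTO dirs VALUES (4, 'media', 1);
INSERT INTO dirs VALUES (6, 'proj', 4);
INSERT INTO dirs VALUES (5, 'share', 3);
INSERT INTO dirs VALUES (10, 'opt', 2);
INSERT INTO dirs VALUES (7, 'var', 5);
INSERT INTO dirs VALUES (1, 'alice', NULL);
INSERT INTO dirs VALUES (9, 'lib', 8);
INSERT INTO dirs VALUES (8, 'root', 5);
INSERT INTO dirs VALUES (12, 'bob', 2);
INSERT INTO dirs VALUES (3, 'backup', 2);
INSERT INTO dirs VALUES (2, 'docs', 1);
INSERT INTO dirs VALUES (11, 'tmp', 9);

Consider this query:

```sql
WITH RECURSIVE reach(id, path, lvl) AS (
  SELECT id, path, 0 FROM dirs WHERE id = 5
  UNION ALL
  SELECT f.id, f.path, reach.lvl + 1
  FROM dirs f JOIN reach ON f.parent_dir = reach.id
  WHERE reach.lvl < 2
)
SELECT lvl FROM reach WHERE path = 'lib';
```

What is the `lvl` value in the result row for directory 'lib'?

Base: id=5 (share) at lvl 0.
Iteration 1: rows with parent_dir in {5} -> var (id 7, lvl 1), root (id 8, lvl 1).
Iteration 2: rows with parent_dir in {7,8} -> lib (id 9, lvl 2).
Iteration 3: lvl < 2 fails for all current rows; recursion stops.

2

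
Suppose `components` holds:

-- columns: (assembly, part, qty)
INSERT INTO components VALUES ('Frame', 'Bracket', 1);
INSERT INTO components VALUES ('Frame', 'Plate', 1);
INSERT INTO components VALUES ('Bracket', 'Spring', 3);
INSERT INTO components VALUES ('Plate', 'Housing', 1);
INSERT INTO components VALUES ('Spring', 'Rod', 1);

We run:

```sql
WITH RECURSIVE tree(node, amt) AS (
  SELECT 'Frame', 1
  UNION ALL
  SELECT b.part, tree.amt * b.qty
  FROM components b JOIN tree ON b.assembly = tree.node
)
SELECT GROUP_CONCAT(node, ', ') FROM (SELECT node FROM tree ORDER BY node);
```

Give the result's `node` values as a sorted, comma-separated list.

Base: (Frame, amt=1).
Iteration 1: components of {Frame} -> Bracket = 1*1 = 1, Plate = 1*1 = 1.
Iteration 2: components of {Bracket,Plate} -> Housing = 1*1 = 1, Spring = 1*3 = 3.
Iteration 3: components of {Housing,Spring} -> Rod = 3*1 = 3.
Iteration 4: no further components; recursion stops.

Bracket, Frame, Housing, Plate, Rod, Spring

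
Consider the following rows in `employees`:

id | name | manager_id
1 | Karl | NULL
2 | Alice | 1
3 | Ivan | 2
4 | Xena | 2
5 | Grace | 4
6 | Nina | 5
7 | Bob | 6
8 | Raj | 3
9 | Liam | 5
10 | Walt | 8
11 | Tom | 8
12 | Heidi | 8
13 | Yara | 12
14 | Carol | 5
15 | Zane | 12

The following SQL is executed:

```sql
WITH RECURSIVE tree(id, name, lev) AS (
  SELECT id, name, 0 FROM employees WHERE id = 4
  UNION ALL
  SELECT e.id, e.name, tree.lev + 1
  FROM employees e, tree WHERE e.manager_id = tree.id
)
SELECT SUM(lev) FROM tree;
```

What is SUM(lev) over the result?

10

Base: id=4 (Xena) at lev 0.
Iteration 1: rows with manager_id in {4} -> Grace (id 5, lev 1).
Iteration 2: rows with manager_id in {5} -> Nina (id 6, lev 2), Liam (id 9, lev 2), Carol (id 14, lev 2).
Iteration 3: rows with manager_id in {6,9,14} -> Bob (id 7, lev 3).
Iteration 4: no rows with manager_id in {7}; recursion stops.
SUM(lev) = 0 + 1 + 2 + 2 + 2 + 3 = 10.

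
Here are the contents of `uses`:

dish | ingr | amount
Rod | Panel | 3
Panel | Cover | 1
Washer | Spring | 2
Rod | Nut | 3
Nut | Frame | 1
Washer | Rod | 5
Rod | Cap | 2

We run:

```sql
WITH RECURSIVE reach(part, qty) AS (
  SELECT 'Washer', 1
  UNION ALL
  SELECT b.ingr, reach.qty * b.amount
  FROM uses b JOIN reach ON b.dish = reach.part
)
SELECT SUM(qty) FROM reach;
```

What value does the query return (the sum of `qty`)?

Base: (Washer, qty=1).
Iteration 1: components of {Washer} -> Rod = 1*5 = 5, Spring = 1*2 = 2.
Iteration 2: components of {Rod,Spring} -> Cap = 5*2 = 10, Nut = 5*3 = 15, Panel = 5*3 = 15.
Iteration 3: components of {Cap,Nut,Panel} -> Cover = 15*1 = 15, Frame = 15*1 = 15.
Iteration 4: no further components; recursion stops.
SUM(qty) = 1 + 5 + 2 + 15 + 10 + 15 + 15 + 15 = 78.

78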